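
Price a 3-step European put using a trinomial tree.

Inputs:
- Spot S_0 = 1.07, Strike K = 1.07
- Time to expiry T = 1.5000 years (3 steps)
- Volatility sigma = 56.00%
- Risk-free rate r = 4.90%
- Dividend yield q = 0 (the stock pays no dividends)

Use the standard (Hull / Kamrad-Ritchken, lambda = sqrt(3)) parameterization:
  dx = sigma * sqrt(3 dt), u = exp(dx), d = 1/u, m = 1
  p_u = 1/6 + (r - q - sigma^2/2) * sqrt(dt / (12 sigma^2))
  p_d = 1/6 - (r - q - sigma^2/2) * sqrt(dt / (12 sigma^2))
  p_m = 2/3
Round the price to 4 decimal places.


dt = T/N = 0.500000; dx = sigma*sqrt(3*dt) = 0.685857
u = exp(dx) = 1.985473; d = 1/u = 0.503658
p_u = 0.127373, p_m = 0.666667, p_d = 0.205961
Discount per step: exp(-r*dt) = 0.975798
Stock lattice S(k, j) with j the centered position index:
  k=0: S(0,+0) = 1.0700
  k=1: S(1,-1) = 0.5389; S(1,+0) = 1.0700; S(1,+1) = 2.1245
  k=2: S(2,-2) = 0.2714; S(2,-1) = 0.5389; S(2,+0) = 1.0700; S(2,+1) = 2.1245; S(2,+2) = 4.2180
  k=3: S(3,-3) = 0.1367; S(3,-2) = 0.2714; S(3,-1) = 0.5389; S(3,+0) = 1.0700; S(3,+1) = 2.1245; S(3,+2) = 4.2180; S(3,+3) = 8.3748
Terminal payoffs V(N, j) = max(K - S_T, 0):
  V(3,-3) = 0.933293; V(3,-2) = 0.798571; V(3,-1) = 0.531086; V(3,+0) = 0.000000; V(3,+1) = 0.000000; V(3,+2) = 0.000000; V(3,+3) = 0.000000
Backward induction: V(k, j) = exp(-r*dt) * [p_u * V(k+1, j+1) + p_m * V(k+1, j) + p_d * V(k+1, j-1)]
  V(2,-2) = exp(-r*dt) * [p_u*0.531086 + p_m*0.798571 + p_d*0.933293] = 0.773074
  V(2,-1) = exp(-r*dt) * [p_u*0.000000 + p_m*0.531086 + p_d*0.798571] = 0.505982
  V(2,+0) = exp(-r*dt) * [p_u*0.000000 + p_m*0.000000 + p_d*0.531086] = 0.106735
  V(2,+1) = exp(-r*dt) * [p_u*0.000000 + p_m*0.000000 + p_d*0.000000] = 0.000000
  V(2,+2) = exp(-r*dt) * [p_u*0.000000 + p_m*0.000000 + p_d*0.000000] = 0.000000
  V(1,-1) = exp(-r*dt) * [p_u*0.106735 + p_m*0.505982 + p_d*0.773074] = 0.497792
  V(1,+0) = exp(-r*dt) * [p_u*0.000000 + p_m*0.106735 + p_d*0.505982] = 0.171125
  V(1,+1) = exp(-r*dt) * [p_u*0.000000 + p_m*0.000000 + p_d*0.106735] = 0.021451
  V(0,+0) = exp(-r*dt) * [p_u*0.021451 + p_m*0.171125 + p_d*0.497792] = 0.214033

Answer: Price = V(0,0) = 0.2140


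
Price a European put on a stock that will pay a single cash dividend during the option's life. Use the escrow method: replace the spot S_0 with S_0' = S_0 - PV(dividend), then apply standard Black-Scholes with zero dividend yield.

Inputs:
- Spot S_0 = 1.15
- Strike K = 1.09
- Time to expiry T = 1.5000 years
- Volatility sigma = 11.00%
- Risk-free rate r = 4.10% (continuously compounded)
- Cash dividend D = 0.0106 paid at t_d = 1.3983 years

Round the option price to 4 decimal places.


Answer: Price = 0.0178

Derivation:
PV(D) = D * exp(-r * t_d) = 0.0106 * 0.94428212 = 0.01000939
S_0' = S_0 - PV(D) = 1.1500 - 0.01000939 = 1.13999061
d1 = (ln(S_0'/K) + (r + sigma^2/2)*T) / (sigma*sqrt(T)) = 0.85670777
d2 = d1 - sigma*sqrt(T) = 0.72198583
exp(-rT) = 0.94035295
N(-d1) = 0.19580320; N(-d2) = 0.23515159
P = K * exp(-rT) * N(-d2) - S_0' * N(-d1) = 1.0900 * 0.94035295 * 0.23515159 - 1.13999061 * 0.19580320 = 0.0178


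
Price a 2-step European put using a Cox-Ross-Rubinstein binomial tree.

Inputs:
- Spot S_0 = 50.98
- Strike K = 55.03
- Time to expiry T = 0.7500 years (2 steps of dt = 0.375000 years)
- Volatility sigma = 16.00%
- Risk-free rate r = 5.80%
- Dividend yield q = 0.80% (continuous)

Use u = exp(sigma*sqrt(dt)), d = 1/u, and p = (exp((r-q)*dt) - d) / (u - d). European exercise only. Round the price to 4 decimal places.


Answer: Price = V(0,0) = 4.2006

Derivation:
dt = T/N = 0.375000
u = exp(sigma*sqrt(dt)) = 1.102940; d = 1/u = 0.906667
p = (exp((r-q)*dt) - d) / (u - d) = 0.571956
Discount per step: exp(-r*dt) = 0.978485
Stock lattice S(k, i) with i counting down-moves:
  k=0: S(0,0) = 50.9800
  k=1: S(1,0) = 56.2279; S(1,1) = 46.2219
  k=2: S(2,0) = 62.0160; S(2,1) = 50.9800; S(2,2) = 41.9079
Terminal payoffs V(N, i) = max(K - S_T, 0):
  V(2,0) = 0.000000; V(2,1) = 4.050000; V(2,2) = 13.122106
Backward induction: V(k, i) = exp(-r*dt) * [p * V(k+1, i) + (1-p) * V(k+1, i+1)].
  V(1,0) = exp(-r*dt) * [p*0.000000 + (1-p)*4.050000] = 1.696279
  V(1,1) = exp(-r*dt) * [p*4.050000 + (1-p)*13.122106] = 7.762573
  V(0,0) = exp(-r*dt) * [p*1.696279 + (1-p)*7.762573] = 4.200556


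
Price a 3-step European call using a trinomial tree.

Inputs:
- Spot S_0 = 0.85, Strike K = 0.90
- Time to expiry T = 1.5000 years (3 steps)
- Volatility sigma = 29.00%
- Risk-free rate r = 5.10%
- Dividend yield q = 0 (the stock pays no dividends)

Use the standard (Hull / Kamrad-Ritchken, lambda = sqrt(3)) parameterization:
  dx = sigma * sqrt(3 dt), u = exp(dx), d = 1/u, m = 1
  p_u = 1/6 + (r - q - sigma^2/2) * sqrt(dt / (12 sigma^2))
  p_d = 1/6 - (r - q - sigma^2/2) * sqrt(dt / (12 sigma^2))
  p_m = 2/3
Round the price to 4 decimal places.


Answer: Price = V(0,0) = 0.1244

Derivation:
dt = T/N = 0.500000; dx = sigma*sqrt(3*dt) = 0.355176
u = exp(dx) = 1.426432; d = 1/u = 0.701050
p_u = 0.172966, p_m = 0.666667, p_d = 0.160367
Discount per step: exp(-r*dt) = 0.974822
Stock lattice S(k, j) with j the centered position index:
  k=0: S(0,+0) = 0.8500
  k=1: S(1,-1) = 0.5959; S(1,+0) = 0.8500; S(1,+1) = 1.2125
  k=2: S(2,-2) = 0.4178; S(2,-1) = 0.5959; S(2,+0) = 0.8500; S(2,+1) = 1.2125; S(2,+2) = 1.7295
  k=3: S(3,-3) = 0.2929; S(3,-2) = 0.4178; S(3,-1) = 0.5959; S(3,+0) = 0.8500; S(3,+1) = 1.2125; S(3,+2) = 1.7295; S(3,+3) = 2.4670
Terminal payoffs V(N, j) = max(S_T - K, 0):
  V(3,-3) = 0.000000; V(3,-2) = 0.000000; V(3,-1) = 0.000000; V(3,+0) = 0.000000; V(3,+1) = 0.312467; V(3,+2) = 0.829501; V(3,+3) = 1.567015
Backward induction: V(k, j) = exp(-r*dt) * [p_u * V(k+1, j+1) + p_m * V(k+1, j) + p_d * V(k+1, j-1)]
  V(2,-2) = exp(-r*dt) * [p_u*0.000000 + p_m*0.000000 + p_d*0.000000] = 0.000000
  V(2,-1) = exp(-r*dt) * [p_u*0.000000 + p_m*0.000000 + p_d*0.000000] = 0.000000
  V(2,+0) = exp(-r*dt) * [p_u*0.312467 + p_m*0.000000 + p_d*0.000000] = 0.052686
  V(2,+1) = exp(-r*dt) * [p_u*0.829501 + p_m*0.312467 + p_d*0.000000] = 0.342930
  V(2,+2) = exp(-r*dt) * [p_u*1.567015 + p_m*0.829501 + p_d*0.312467] = 0.852142
  V(1,-1) = exp(-r*dt) * [p_u*0.052686 + p_m*0.000000 + p_d*0.000000] = 0.008883
  V(1,+0) = exp(-r*dt) * [p_u*0.342930 + p_m*0.052686 + p_d*0.000000] = 0.092061
  V(1,+1) = exp(-r*dt) * [p_u*0.852142 + p_m*0.342930 + p_d*0.052686] = 0.374781
  V(0,+0) = exp(-r*dt) * [p_u*0.374781 + p_m*0.092061 + p_d*0.008883] = 0.124410


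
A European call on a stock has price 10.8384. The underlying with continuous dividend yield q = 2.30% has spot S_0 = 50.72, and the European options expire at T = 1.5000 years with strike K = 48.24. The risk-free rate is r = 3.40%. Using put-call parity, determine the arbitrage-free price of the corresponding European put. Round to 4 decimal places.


Put-call parity: C - P = S_0 * exp(-qT) - K * exp(-rT).
S_0 * exp(-qT) = 50.7200 * 0.96608834 = 49.00000059
K * exp(-rT) = 48.2400 * 0.95027867 = 45.84144307
P = C - S*exp(-qT) + K*exp(-rT)
P = 10.8384 - 49.00000059 + 45.84144307 = 7.6798

Answer: Put price = 7.6798


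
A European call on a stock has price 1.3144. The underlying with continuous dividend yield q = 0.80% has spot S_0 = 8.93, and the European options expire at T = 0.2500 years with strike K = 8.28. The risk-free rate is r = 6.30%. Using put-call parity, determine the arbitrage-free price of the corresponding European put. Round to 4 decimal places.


Put-call parity: C - P = S_0 * exp(-qT) - K * exp(-rT).
S_0 * exp(-qT) = 8.9300 * 0.99800200 = 8.91215785
K * exp(-rT) = 8.2800 * 0.98437338 = 8.15061161
P = C - S*exp(-qT) + K*exp(-rT)
P = 1.3144 - 8.91215785 + 8.15061161 = 0.5529

Answer: Put price = 0.5529


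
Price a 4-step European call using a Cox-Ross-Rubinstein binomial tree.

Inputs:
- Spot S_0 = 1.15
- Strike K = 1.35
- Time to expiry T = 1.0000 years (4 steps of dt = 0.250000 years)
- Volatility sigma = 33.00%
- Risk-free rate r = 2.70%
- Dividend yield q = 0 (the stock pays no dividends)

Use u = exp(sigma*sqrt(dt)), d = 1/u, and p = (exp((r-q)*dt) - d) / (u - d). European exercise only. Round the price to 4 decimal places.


dt = T/N = 0.250000
u = exp(sigma*sqrt(dt)) = 1.179393; d = 1/u = 0.847894
p = (exp((r-q)*dt) - d) / (u - d) = 0.479274
Discount per step: exp(-r*dt) = 0.993273
Stock lattice S(k, i) with i counting down-moves:
  k=0: S(0,0) = 1.1500
  k=1: S(1,0) = 1.3563; S(1,1) = 0.9751
  k=2: S(2,0) = 1.5996; S(2,1) = 1.1500; S(2,2) = 0.8268
  k=3: S(3,0) = 1.8866; S(3,1) = 1.3563; S(3,2) = 0.9751; S(3,3) = 0.7010
  k=4: S(4,0) = 2.2250; S(4,1) = 1.5996; S(4,2) = 1.1500; S(4,3) = 0.8268; S(4,4) = 0.5944
Terminal payoffs V(N, i) = max(S_T - K, 0):
  V(4,0) = 0.875011; V(4,1) = 0.249613; V(4,2) = 0.000000; V(4,3) = 0.000000; V(4,4) = 0.000000
Backward induction: V(k, i) = exp(-r*dt) * [p * V(k+1, i) + (1-p) * V(k+1, i+1)].
  V(3,0) = exp(-r*dt) * [p*0.875011 + (1-p)*0.249613] = 0.545655
  V(3,1) = exp(-r*dt) * [p*0.249613 + (1-p)*0.000000] = 0.118828
  V(3,2) = exp(-r*dt) * [p*0.000000 + (1-p)*0.000000] = 0.000000
  V(3,3) = exp(-r*dt) * [p*0.000000 + (1-p)*0.000000] = 0.000000
  V(2,0) = exp(-r*dt) * [p*0.545655 + (1-p)*0.118828] = 0.321220
  V(2,1) = exp(-r*dt) * [p*0.118828 + (1-p)*0.000000] = 0.056568
  V(2,2) = exp(-r*dt) * [p*0.000000 + (1-p)*0.000000] = 0.000000
  V(1,0) = exp(-r*dt) * [p*0.321220 + (1-p)*0.056568] = 0.182175
  V(1,1) = exp(-r*dt) * [p*0.056568 + (1-p)*0.000000] = 0.026929
  V(0,0) = exp(-r*dt) * [p*0.182175 + (1-p)*0.026929] = 0.100653

Answer: Price = V(0,0) = 0.1007


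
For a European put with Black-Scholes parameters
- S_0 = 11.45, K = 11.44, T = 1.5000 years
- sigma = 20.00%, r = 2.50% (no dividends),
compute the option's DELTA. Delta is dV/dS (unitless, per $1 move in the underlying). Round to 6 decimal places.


Answer: Delta = -0.390071

Derivation:
d1 = 0.2791346412; d2 = 0.0341856669
phi(d1) = 0.3836991077; exp(-qT) = 1.0000000000; exp(-rT) = 0.9631944177
N(-d1) = 0.3900707497
Delta = -exp(-qT) * N(-d1) = -1.0000000000 * 0.3900707497 = -0.390071


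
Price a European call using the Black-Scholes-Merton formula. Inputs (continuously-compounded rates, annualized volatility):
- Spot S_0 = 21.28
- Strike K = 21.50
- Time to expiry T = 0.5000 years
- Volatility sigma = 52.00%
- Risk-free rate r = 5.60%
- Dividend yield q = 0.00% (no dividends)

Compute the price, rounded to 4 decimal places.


d1 = (ln(S/K) + (r - q + 0.5*sigma^2) * T) / (sigma * sqrt(T)) = 0.23202548
d2 = d1 - sigma * sqrt(T) = -0.13567005
exp(-rT) = 0.97238837; exp(-qT) = 1.00000000
C = S_0 * exp(-qT) * N(d1) - K * exp(-rT) * N(d2)
N(d1) = 0.59174089; N(d2) = 0.44604106
C = 21.2800 * 1.00000000 * 0.59174089 - 21.5000 * 0.97238837 * 0.44604106 = 3.2672

Answer: Price = 3.2672


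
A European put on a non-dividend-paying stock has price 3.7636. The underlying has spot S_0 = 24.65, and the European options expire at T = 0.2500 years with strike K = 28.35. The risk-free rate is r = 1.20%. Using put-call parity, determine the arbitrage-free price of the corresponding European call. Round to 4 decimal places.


Put-call parity: C - P = S_0 * exp(-qT) - K * exp(-rT).
S_0 * exp(-qT) = 24.6500 * 1.00000000 = 24.65000000
K * exp(-rT) = 28.3500 * 0.99700450 = 28.26507745
C = P + S*exp(-qT) - K*exp(-rT)
C = 3.7636 + 24.65000000 - 28.26507745 = 0.1485

Answer: Call price = 0.1485


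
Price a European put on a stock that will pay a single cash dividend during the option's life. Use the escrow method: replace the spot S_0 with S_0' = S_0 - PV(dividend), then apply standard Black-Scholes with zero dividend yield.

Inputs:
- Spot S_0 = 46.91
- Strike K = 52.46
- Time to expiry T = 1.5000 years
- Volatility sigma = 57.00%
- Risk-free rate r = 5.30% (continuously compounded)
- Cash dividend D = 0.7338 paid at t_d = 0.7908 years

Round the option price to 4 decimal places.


PV(D) = D * exp(-r * t_d) = 0.7338 * 0.95895378 = 0.70368028
S_0' = S_0 - PV(D) = 46.9100 - 0.70368028 = 46.20631972
d1 = (ln(S_0'/K) + (r + sigma^2/2)*T) / (sigma*sqrt(T)) = 0.28110488
d2 = d1 - sigma*sqrt(T) = -0.41699969
exp(-rT) = 0.92357802
N(-d1) = 0.38931498; N(-d2) = 0.66166068
P = K * exp(-rT) * N(-d2) - S_0' * N(-d1) = 52.4600 * 0.92357802 * 0.66166068 - 46.20631972 * 0.38931498 = 14.0692

Answer: Price = 14.0692


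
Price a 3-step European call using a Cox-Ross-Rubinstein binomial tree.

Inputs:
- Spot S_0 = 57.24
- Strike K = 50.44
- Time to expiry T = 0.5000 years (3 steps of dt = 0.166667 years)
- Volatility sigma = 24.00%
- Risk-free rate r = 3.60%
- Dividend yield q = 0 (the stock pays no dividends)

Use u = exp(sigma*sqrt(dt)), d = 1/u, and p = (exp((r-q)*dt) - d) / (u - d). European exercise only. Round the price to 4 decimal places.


Answer: Price = V(0,0) = 8.6197

Derivation:
dt = T/N = 0.166667
u = exp(sigma*sqrt(dt)) = 1.102940; d = 1/u = 0.906667
p = (exp((r-q)*dt) - d) / (u - d) = 0.506186
Discount per step: exp(-r*dt) = 0.994018
Stock lattice S(k, i) with i counting down-moves:
  k=0: S(0,0) = 57.2400
  k=1: S(1,0) = 63.1323; S(1,1) = 51.8976
  k=2: S(2,0) = 69.6312; S(2,1) = 57.2400; S(2,2) = 47.0539
  k=3: S(3,0) = 76.7990; S(3,1) = 63.1323; S(3,2) = 51.8976; S(3,3) = 42.6622
Terminal payoffs V(N, i) = max(S_T - K, 0):
  V(3,0) = 26.359008; V(3,1) = 12.692301; V(3,2) = 1.457642; V(3,3) = 0.000000
Backward induction: V(k, i) = exp(-r*dt) * [p * V(k+1, i) + (1-p) * V(k+1, i+1)].
  V(2,0) = exp(-r*dt) * [p*26.359008 + (1-p)*12.692301] = 19.492892
  V(2,1) = exp(-r*dt) * [p*12.692301 + (1-p)*1.457642] = 7.101734
  V(2,2) = exp(-r*dt) * [p*1.457642 + (1-p)*0.000000] = 0.733425
  V(1,0) = exp(-r*dt) * [p*19.492892 + (1-p)*7.101734] = 13.293964
  V(1,1) = exp(-r*dt) * [p*7.101734 + (1-p)*0.733425] = 3.933305
  V(0,0) = exp(-r*dt) * [p*13.293964 + (1-p)*3.933305] = 8.619668


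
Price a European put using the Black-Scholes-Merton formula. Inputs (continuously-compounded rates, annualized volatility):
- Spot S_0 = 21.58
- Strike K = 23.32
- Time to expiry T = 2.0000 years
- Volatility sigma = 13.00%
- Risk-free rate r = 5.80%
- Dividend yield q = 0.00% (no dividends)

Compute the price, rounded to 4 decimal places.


Answer: Price = 1.1774

Derivation:
d1 = (ln(S/K) + (r - q + 0.5*sigma^2) * T) / (sigma * sqrt(T)) = 0.30109476
d2 = d1 - sigma * sqrt(T) = 0.11724700
exp(-rT) = 0.89047522; exp(-qT) = 1.00000000
P = K * exp(-rT) * N(-d2) - S_0 * exp(-qT) * N(-d1)
N(-d1) = 0.38167112; N(-d2) = 0.45333216
P = 23.3200 * 0.89047522 * 0.45333216 - 21.5800 * 1.00000000 * 0.38167112 = 1.1774


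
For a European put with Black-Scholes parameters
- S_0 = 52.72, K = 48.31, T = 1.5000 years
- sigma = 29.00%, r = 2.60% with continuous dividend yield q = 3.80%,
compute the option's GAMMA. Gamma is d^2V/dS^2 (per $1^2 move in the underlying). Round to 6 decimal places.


d1 = 0.3728610798; d2 = 0.0176850671
phi(d1) = 0.3721526254; exp(-qT) = 0.9445940694; exp(-rT) = 0.9617507091
Gamma = exp(-qT) * phi(d1) / (S * sigma * sqrt(T)) = 0.9445940694 * 0.3721526254 / (52.7200 * 0.2900 * 1.2247448714) = 0.018774

Answer: Gamma = 0.018774


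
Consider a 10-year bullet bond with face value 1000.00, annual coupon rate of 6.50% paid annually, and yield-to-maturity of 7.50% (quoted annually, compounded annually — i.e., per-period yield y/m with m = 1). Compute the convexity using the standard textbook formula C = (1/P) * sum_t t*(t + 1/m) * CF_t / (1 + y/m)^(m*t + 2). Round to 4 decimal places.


Coupon per period c = face * coupon_rate / m = 65.000000
Periods per year m = 1; per-period yield y/m = 0.075000
Number of cashflows N = 10
Cashflows (t years, CF_t, discount factor 1/(1+y/m)^(m*t), PV):
  t = 1.0000: CF_t = 65.000000, DF = 0.930233, PV = 60.465116
  t = 2.0000: CF_t = 65.000000, DF = 0.865333, PV = 56.246620
  t = 3.0000: CF_t = 65.000000, DF = 0.804961, PV = 52.322437
  t = 4.0000: CF_t = 65.000000, DF = 0.748801, PV = 48.672034
  t = 5.0000: CF_t = 65.000000, DF = 0.696559, PV = 45.276311
  t = 6.0000: CF_t = 65.000000, DF = 0.647962, PV = 42.117499
  t = 7.0000: CF_t = 65.000000, DF = 0.602755, PV = 39.179069
  t = 8.0000: CF_t = 65.000000, DF = 0.560702, PV = 36.445645
  t = 9.0000: CF_t = 65.000000, DF = 0.521583, PV = 33.902926
  t = 10.0000: CF_t = 1065.000000, DF = 0.485194, PV = 516.731534
Price P = sum_t PV_t = 931.359190
Convexity numerator sum_t t*(t + 1/m) * CF_t / (1+y/m)^(m*t + 2):
  t = 1.0000: term = 104.644874
  t = 2.0000: term = 292.032207
  t = 3.0000: term = 543.315733
  t = 4.0000: term = 842.349974
  t = 5.0000: term = 1175.372057
  t = 6.0000: term = 1530.717097
  t = 7.0000: term = 1898.563841
  t = 8.0000: term = 2270.707584
  t = 9.0000: term = 2640.357656
  t = 10.0000: term = 49185.911261
Convexity = (1/P) * sum = 60483.972285 / 931.359190 = 64.941617

Answer: Convexity = 64.9416


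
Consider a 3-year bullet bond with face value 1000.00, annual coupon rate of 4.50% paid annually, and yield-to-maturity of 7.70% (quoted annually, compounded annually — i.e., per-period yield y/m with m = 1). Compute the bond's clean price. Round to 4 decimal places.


Answer: Price = 917.0844

Derivation:
Coupon per period c = face * coupon_rate / m = 45.000000
Periods per year m = 1; per-period yield y/m = 0.077000
Number of cashflows N = 3
Cashflows (t years, CF_t, discount factor 1/(1+y/m)^(m*t), PV):
  t = 1.0000: CF_t = 45.000000, DF = 0.928505, PV = 41.782730
  t = 2.0000: CF_t = 45.000000, DF = 0.862122, PV = 38.795478
  t = 3.0000: CF_t = 1045.000000, DF = 0.800484, PV = 836.506231
Price P = sum_t PV_t = 917.084439


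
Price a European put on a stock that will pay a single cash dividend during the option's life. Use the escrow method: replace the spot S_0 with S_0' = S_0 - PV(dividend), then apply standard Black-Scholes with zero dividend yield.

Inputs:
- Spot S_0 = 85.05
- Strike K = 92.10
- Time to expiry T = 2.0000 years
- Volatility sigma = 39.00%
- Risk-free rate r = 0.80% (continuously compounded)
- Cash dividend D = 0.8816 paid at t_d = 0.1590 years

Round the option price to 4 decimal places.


PV(D) = D * exp(-r * t_d) = 0.8816 * 0.99872881 = 0.88047932
S_0' = S_0 - PV(D) = 85.0500 - 0.88047932 = 84.16952068
d1 = (ln(S_0'/K) + (r + sigma^2/2)*T) / (sigma*sqrt(T)) = 0.14152638
d2 = d1 - sigma*sqrt(T) = -0.41001691
exp(-rT) = 0.98412732
N(-d1) = 0.44372706; N(-d2) = 0.65910323
P = K * exp(-rT) * N(-d2) - S_0' * N(-d1) = 92.1000 * 0.98412732 * 0.65910323 - 84.16952068 * 0.44372706 = 22.3916

Answer: Price = 22.3916


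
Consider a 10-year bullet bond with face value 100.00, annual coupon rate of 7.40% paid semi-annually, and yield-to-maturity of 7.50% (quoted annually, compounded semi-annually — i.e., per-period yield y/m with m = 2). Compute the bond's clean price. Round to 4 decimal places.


Coupon per period c = face * coupon_rate / m = 3.700000
Periods per year m = 2; per-period yield y/m = 0.037500
Number of cashflows N = 20
Cashflows (t years, CF_t, discount factor 1/(1+y/m)^(m*t), PV):
  t = 0.5000: CF_t = 3.700000, DF = 0.963855, PV = 3.566265
  t = 1.0000: CF_t = 3.700000, DF = 0.929017, PV = 3.437364
  t = 1.5000: CF_t = 3.700000, DF = 0.895438, PV = 3.313122
  t = 2.0000: CF_t = 3.700000, DF = 0.863073, PV = 3.193370
  t = 2.5000: CF_t = 3.700000, DF = 0.831878, PV = 3.077947
  t = 3.0000: CF_t = 3.700000, DF = 0.801810, PV = 2.966696
  t = 3.5000: CF_t = 3.700000, DF = 0.772829, PV = 2.859466
  t = 4.0000: CF_t = 3.700000, DF = 0.744895, PV = 2.756112
  t = 4.5000: CF_t = 3.700000, DF = 0.717971, PV = 2.656494
  t = 5.0000: CF_t = 3.700000, DF = 0.692020, PV = 2.560476
  t = 5.5000: CF_t = 3.700000, DF = 0.667008, PV = 2.467928
  t = 6.0000: CF_t = 3.700000, DF = 0.642899, PV = 2.378726
  t = 6.5000: CF_t = 3.700000, DF = 0.619662, PV = 2.292748
  t = 7.0000: CF_t = 3.700000, DF = 0.597264, PV = 2.209878
  t = 7.5000: CF_t = 3.700000, DF = 0.575676, PV = 2.130003
  t = 8.0000: CF_t = 3.700000, DF = 0.554869, PV = 2.053015
  t = 8.5000: CF_t = 3.700000, DF = 0.534813, PV = 1.978809
  t = 9.0000: CF_t = 3.700000, DF = 0.515483, PV = 1.907286
  t = 9.5000: CF_t = 3.700000, DF = 0.496851, PV = 1.838348
  t = 10.0000: CF_t = 103.700000, DF = 0.478892, PV = 49.661136
Price P = sum_t PV_t = 99.305190

Answer: Price = 99.3052


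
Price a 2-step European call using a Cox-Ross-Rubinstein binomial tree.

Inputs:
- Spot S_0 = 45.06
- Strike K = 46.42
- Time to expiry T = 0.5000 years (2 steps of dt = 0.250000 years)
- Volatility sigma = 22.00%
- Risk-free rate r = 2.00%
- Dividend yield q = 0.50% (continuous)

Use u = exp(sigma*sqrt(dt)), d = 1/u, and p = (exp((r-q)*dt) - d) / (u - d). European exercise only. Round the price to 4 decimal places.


dt = T/N = 0.250000
u = exp(sigma*sqrt(dt)) = 1.116278; d = 1/u = 0.895834
p = (exp((r-q)*dt) - d) / (u - d) = 0.489571
Discount per step: exp(-r*dt) = 0.995012
Stock lattice S(k, i) with i counting down-moves:
  k=0: S(0,0) = 45.0600
  k=1: S(1,0) = 50.2995; S(1,1) = 40.3663
  k=2: S(2,0) = 56.1482; S(2,1) = 45.0600; S(2,2) = 36.1615
Terminal payoffs V(N, i) = max(S_T - K, 0):
  V(2,0) = 9.728217; V(2,1) = 0.000000; V(2,2) = 0.000000
Backward induction: V(k, i) = exp(-r*dt) * [p * V(k+1, i) + (1-p) * V(k+1, i+1)].
  V(1,0) = exp(-r*dt) * [p*9.728217 + (1-p)*0.000000] = 4.738897
  V(1,1) = exp(-r*dt) * [p*0.000000 + (1-p)*0.000000] = 0.000000
  V(0,0) = exp(-r*dt) * [p*4.738897 + (1-p)*0.000000] = 2.308454

Answer: Price = V(0,0) = 2.3085


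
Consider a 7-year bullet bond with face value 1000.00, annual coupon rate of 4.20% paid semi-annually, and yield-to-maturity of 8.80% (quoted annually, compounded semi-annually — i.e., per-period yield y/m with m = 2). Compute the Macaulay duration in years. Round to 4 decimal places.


Answer: Macaulay duration = 5.9816 years

Derivation:
Coupon per period c = face * coupon_rate / m = 21.000000
Periods per year m = 2; per-period yield y/m = 0.044000
Number of cashflows N = 14
Cashflows (t years, CF_t, discount factor 1/(1+y/m)^(m*t), PV):
  t = 0.5000: CF_t = 21.000000, DF = 0.957854, PV = 20.114943
  t = 1.0000: CF_t = 21.000000, DF = 0.917485, PV = 19.267186
  t = 1.5000: CF_t = 21.000000, DF = 0.878817, PV = 18.455159
  t = 2.0000: CF_t = 21.000000, DF = 0.841779, PV = 17.677356
  t = 2.5000: CF_t = 21.000000, DF = 0.806302, PV = 16.932333
  t = 3.0000: CF_t = 21.000000, DF = 0.772320, PV = 16.218710
  t = 3.5000: CF_t = 21.000000, DF = 0.739770, PV = 15.535163
  t = 4.0000: CF_t = 21.000000, DF = 0.708592, PV = 14.880424
  t = 4.5000: CF_t = 21.000000, DF = 0.678728, PV = 14.253280
  t = 5.0000: CF_t = 21.000000, DF = 0.650122, PV = 13.652567
  t = 5.5000: CF_t = 21.000000, DF = 0.622722, PV = 13.077171
  t = 6.0000: CF_t = 21.000000, DF = 0.596477, PV = 12.526026
  t = 6.5000: CF_t = 21.000000, DF = 0.571339, PV = 11.998109
  t = 7.0000: CF_t = 1021.000000, DF = 0.547259, PV = 558.751576
Price P = sum_t PV_t = 763.340002
Macaulay numerator sum_t t * PV_t:
  t * PV_t at t = 0.5000: 10.057471
  t * PV_t at t = 1.0000: 19.267186
  t * PV_t at t = 1.5000: 27.682739
  t * PV_t at t = 2.0000: 35.354711
  t * PV_t at t = 2.5000: 42.330833
  t * PV_t at t = 3.0000: 48.656129
  t * PV_t at t = 3.5000: 54.373069
  t * PV_t at t = 4.0000: 59.521696
  t * PV_t at t = 4.5000: 64.139759
  t * PV_t at t = 5.0000: 68.262834
  t * PV_t at t = 5.5000: 71.924442
  t * PV_t at t = 6.0000: 75.156156
  t * PV_t at t = 6.5000: 77.987710
  t * PV_t at t = 7.0000: 3911.261029
Macaulay duration D = (sum_t t * PV_t) / P = 4565.975764 / 763.340002 = 5.981575


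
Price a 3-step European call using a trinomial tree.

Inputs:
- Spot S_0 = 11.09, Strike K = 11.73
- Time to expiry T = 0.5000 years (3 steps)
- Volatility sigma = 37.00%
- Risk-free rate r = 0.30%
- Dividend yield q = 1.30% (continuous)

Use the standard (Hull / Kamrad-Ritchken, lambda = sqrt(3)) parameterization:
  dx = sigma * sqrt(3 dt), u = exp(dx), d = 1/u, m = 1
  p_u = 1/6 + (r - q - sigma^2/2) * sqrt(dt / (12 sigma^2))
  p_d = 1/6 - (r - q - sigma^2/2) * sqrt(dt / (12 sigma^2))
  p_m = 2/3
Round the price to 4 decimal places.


dt = T/N = 0.166667; dx = sigma*sqrt(3*dt) = 0.261630
u = exp(dx) = 1.299045; d = 1/u = 0.769796
p_u = 0.141679, p_m = 0.666667, p_d = 0.191654
Discount per step: exp(-r*dt) = 0.999500
Stock lattice S(k, j) with j the centered position index:
  k=0: S(0,+0) = 11.0900
  k=1: S(1,-1) = 8.5370; S(1,+0) = 11.0900; S(1,+1) = 14.4064
  k=2: S(2,-2) = 6.5718; S(2,-1) = 8.5370; S(2,+0) = 11.0900; S(2,+1) = 14.4064; S(2,+2) = 18.7146
  k=3: S(3,-3) = 5.0589; S(3,-2) = 6.5718; S(3,-1) = 8.5370; S(3,+0) = 11.0900; S(3,+1) = 14.4064; S(3,+2) = 18.7146; S(3,+3) = 24.3111
Terminal payoffs V(N, j) = max(S_T - K, 0):
  V(3,-3) = 0.000000; V(3,-2) = 0.000000; V(3,-1) = 0.000000; V(3,+0) = 0.000000; V(3,+1) = 2.676411; V(3,+2) = 6.984579; V(3,+3) = 12.581083
Backward induction: V(k, j) = exp(-r*dt) * [p_u * V(k+1, j+1) + p_m * V(k+1, j) + p_d * V(k+1, j-1)]
  V(2,-2) = exp(-r*dt) * [p_u*0.000000 + p_m*0.000000 + p_d*0.000000] = 0.000000
  V(2,-1) = exp(-r*dt) * [p_u*0.000000 + p_m*0.000000 + p_d*0.000000] = 0.000000
  V(2,+0) = exp(-r*dt) * [p_u*2.676411 + p_m*0.000000 + p_d*0.000000] = 0.379002
  V(2,+1) = exp(-r*dt) * [p_u*6.984579 + p_m*2.676411 + p_d*0.000000] = 2.772456
  V(2,+2) = exp(-r*dt) * [p_u*12.581083 + p_m*6.984579 + p_d*2.676411] = 6.948332
  V(1,-1) = exp(-r*dt) * [p_u*0.379002 + p_m*0.000000 + p_d*0.000000] = 0.053670
  V(1,+0) = exp(-r*dt) * [p_u*2.772456 + p_m*0.379002 + p_d*0.000000] = 0.645144
  V(1,+1) = exp(-r*dt) * [p_u*6.948332 + p_m*2.772456 + p_d*0.379002] = 2.903922
  V(0,+0) = exp(-r*dt) * [p_u*2.903922 + p_m*0.645144 + p_d*0.053670] = 0.851381

Answer: Price = V(0,0) = 0.8514


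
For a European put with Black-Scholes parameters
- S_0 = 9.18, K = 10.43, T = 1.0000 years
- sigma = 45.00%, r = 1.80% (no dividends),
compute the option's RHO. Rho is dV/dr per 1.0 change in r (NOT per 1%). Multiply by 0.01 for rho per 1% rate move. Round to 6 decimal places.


d1 = -0.0186868097; d2 = -0.4686868097
phi(d1) = 0.3988726318; exp(-qT) = 1.0000000000; exp(-rT) = 0.9821610324
N(-d2) = 0.6803532417
Rho = -K*T*exp(-rT)*N(-d2) = -10.4300 * 1.0000 * 0.9821610324 * 0.6803532417 = -6.969497

Answer: Rho = -6.969497


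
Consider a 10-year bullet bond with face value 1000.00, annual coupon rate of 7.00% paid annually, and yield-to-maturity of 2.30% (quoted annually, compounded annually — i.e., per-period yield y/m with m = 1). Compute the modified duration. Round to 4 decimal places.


Coupon per period c = face * coupon_rate / m = 70.000000
Periods per year m = 1; per-period yield y/m = 0.023000
Number of cashflows N = 10
Cashflows (t years, CF_t, discount factor 1/(1+y/m)^(m*t), PV):
  t = 1.0000: CF_t = 70.000000, DF = 0.977517, PV = 68.426197
  t = 2.0000: CF_t = 70.000000, DF = 0.955540, PV = 66.887779
  t = 3.0000: CF_t = 70.000000, DF = 0.934056, PV = 65.383948
  t = 4.0000: CF_t = 70.000000, DF = 0.913056, PV = 63.913927
  t = 5.0000: CF_t = 70.000000, DF = 0.892528, PV = 62.476957
  t = 6.0000: CF_t = 70.000000, DF = 0.872461, PV = 61.072295
  t = 7.0000: CF_t = 70.000000, DF = 0.852846, PV = 59.699213
  t = 8.0000: CF_t = 70.000000, DF = 0.833671, PV = 58.357002
  t = 9.0000: CF_t = 70.000000, DF = 0.814928, PV = 57.044967
  t = 10.0000: CF_t = 1070.000000, DF = 0.796606, PV = 852.368596
Price P = sum_t PV_t = 1415.630881
First compute Macaulay numerator sum_t t * PV_t:
  t * PV_t at t = 1.0000: 68.426197
  t * PV_t at t = 2.0000: 133.775557
  t * PV_t at t = 3.0000: 196.151843
  t * PV_t at t = 4.0000: 255.655710
  t * PV_t at t = 5.0000: 312.384787
  t * PV_t at t = 6.0000: 366.433768
  t * PV_t at t = 7.0000: 417.894489
  t * PV_t at t = 8.0000: 466.856014
  t * PV_t at t = 9.0000: 513.404707
  t * PV_t at t = 10.0000: 8523.685961
Macaulay duration D = 11254.669033 / 1415.630881 = 7.950285
Modified duration = D / (1 + y/m) = 7.950285 / (1 + 0.023000) = 7.771540

Answer: Modified duration = 7.7715


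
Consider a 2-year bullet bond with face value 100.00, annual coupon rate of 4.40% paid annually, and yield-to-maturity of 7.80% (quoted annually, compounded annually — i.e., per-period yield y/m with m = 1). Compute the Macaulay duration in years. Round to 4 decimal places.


Coupon per period c = face * coupon_rate / m = 4.400000
Periods per year m = 1; per-period yield y/m = 0.078000
Number of cashflows N = 2
Cashflows (t years, CF_t, discount factor 1/(1+y/m)^(m*t), PV):
  t = 1.0000: CF_t = 4.400000, DF = 0.927644, PV = 4.081633
  t = 2.0000: CF_t = 104.400000, DF = 0.860523, PV = 89.838600
Price P = sum_t PV_t = 93.920233
Macaulay numerator sum_t t * PV_t:
  t * PV_t at t = 1.0000: 4.081633
  t * PV_t at t = 2.0000: 179.677201
Macaulay duration D = (sum_t t * PV_t) / P = 183.758833 / 93.920233 = 1.956541

Answer: Macaulay duration = 1.9565 years


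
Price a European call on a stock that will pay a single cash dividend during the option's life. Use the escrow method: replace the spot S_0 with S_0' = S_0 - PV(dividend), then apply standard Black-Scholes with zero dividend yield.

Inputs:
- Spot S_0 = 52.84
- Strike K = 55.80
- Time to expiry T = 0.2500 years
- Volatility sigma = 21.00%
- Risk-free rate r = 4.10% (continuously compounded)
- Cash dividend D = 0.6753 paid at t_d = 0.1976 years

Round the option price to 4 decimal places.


Answer: Price = 1.0412

Derivation:
PV(D) = D * exp(-r * t_d) = 0.6753 * 0.99193113 = 0.66985109
S_0' = S_0 - PV(D) = 52.8400 - 0.66985109 = 52.17014891
d1 = (ln(S_0'/K) + (r + sigma^2/2)*T) / (sigma*sqrt(T)) = -0.49048474
d2 = d1 - sigma*sqrt(T) = -0.59548474
exp(-rT) = 0.98980235
N(d1) = 0.31189546; N(d2) = 0.27575975
C = S_0' * N(d1) - K * exp(-rT) * N(d2) = 52.17014891 * 0.31189546 - 55.8000 * 0.98980235 * 0.27575975 = 1.0412


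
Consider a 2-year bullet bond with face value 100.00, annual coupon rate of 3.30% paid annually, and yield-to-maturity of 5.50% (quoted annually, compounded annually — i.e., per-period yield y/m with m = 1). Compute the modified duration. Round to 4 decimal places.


Coupon per period c = face * coupon_rate / m = 3.300000
Periods per year m = 1; per-period yield y/m = 0.055000
Number of cashflows N = 2
Cashflows (t years, CF_t, discount factor 1/(1+y/m)^(m*t), PV):
  t = 1.0000: CF_t = 3.300000, DF = 0.947867, PV = 3.127962
  t = 2.0000: CF_t = 103.300000, DF = 0.898452, PV = 92.810135
Price P = sum_t PV_t = 95.938097
First compute Macaulay numerator sum_t t * PV_t:
  t * PV_t at t = 1.0000: 3.127962
  t * PV_t at t = 2.0000: 185.620269
Macaulay duration D = 188.748231 / 95.938097 = 1.967396
Modified duration = D / (1 + y/m) = 1.967396 / (1 + 0.055000) = 1.864830

Answer: Modified duration = 1.8648


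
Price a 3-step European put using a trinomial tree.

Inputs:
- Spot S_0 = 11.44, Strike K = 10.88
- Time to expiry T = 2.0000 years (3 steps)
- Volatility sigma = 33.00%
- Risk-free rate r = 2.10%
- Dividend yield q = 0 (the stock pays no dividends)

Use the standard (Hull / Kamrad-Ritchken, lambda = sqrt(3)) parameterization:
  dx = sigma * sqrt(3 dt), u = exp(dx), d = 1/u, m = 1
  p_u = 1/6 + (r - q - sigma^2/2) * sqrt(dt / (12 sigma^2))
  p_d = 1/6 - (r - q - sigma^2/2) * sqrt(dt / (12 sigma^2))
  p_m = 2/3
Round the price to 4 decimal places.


dt = T/N = 0.666667; dx = sigma*sqrt(3*dt) = 0.466690
u = exp(dx) = 1.594708; d = 1/u = 0.627074
p_u = 0.142775, p_m = 0.666667, p_d = 0.190558
Discount per step: exp(-r*dt) = 0.986098
Stock lattice S(k, j) with j the centered position index:
  k=0: S(0,+0) = 11.4400
  k=1: S(1,-1) = 7.1737; S(1,+0) = 11.4400; S(1,+1) = 18.2435
  k=2: S(2,-2) = 4.4985; S(2,-1) = 7.1737; S(2,+0) = 11.4400; S(2,+1) = 18.2435; S(2,+2) = 29.0930
  k=3: S(3,-3) = 2.8209; S(3,-2) = 4.4985; S(3,-1) = 7.1737; S(3,+0) = 11.4400; S(3,+1) = 18.2435; S(3,+2) = 29.0930; S(3,+3) = 46.3948
Terminal payoffs V(N, j) = max(K - S_T, 0):
  V(3,-3) = 8.059132; V(3,-2) = 6.381540; V(3,-1) = 3.706272; V(3,+0) = 0.000000; V(3,+1) = 0.000000; V(3,+2) = 0.000000; V(3,+3) = 0.000000
Backward induction: V(k, j) = exp(-r*dt) * [p_u * V(k+1, j+1) + p_m * V(k+1, j) + p_d * V(k+1, j-1)]
  V(2,-2) = exp(-r*dt) * [p_u*3.706272 + p_m*6.381540 + p_d*8.059132] = 6.231405
  V(2,-1) = exp(-r*dt) * [p_u*0.000000 + p_m*3.706272 + p_d*6.381540] = 3.635646
  V(2,+0) = exp(-r*dt) * [p_u*0.000000 + p_m*0.000000 + p_d*3.706272] = 0.696442
  V(2,+1) = exp(-r*dt) * [p_u*0.000000 + p_m*0.000000 + p_d*0.000000] = 0.000000
  V(2,+2) = exp(-r*dt) * [p_u*0.000000 + p_m*0.000000 + p_d*0.000000] = 0.000000
  V(1,-1) = exp(-r*dt) * [p_u*0.696442 + p_m*3.635646 + p_d*6.231405] = 3.659058
  V(1,+0) = exp(-r*dt) * [p_u*0.000000 + p_m*0.696442 + p_d*3.635646] = 1.141011
  V(1,+1) = exp(-r*dt) * [p_u*0.000000 + p_m*0.000000 + p_d*0.696442] = 0.130868
  V(0,+0) = exp(-r*dt) * [p_u*0.130868 + p_m*1.141011 + p_d*3.659058] = 1.456094

Answer: Price = V(0,0) = 1.4561


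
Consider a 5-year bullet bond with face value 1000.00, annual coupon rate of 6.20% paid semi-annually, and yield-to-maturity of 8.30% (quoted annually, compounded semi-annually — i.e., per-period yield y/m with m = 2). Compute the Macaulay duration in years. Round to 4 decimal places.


Answer: Macaulay duration = 4.3410 years

Derivation:
Coupon per period c = face * coupon_rate / m = 31.000000
Periods per year m = 2; per-period yield y/m = 0.041500
Number of cashflows N = 10
Cashflows (t years, CF_t, discount factor 1/(1+y/m)^(m*t), PV):
  t = 0.5000: CF_t = 31.000000, DF = 0.960154, PV = 29.764762
  t = 1.0000: CF_t = 31.000000, DF = 0.921895, PV = 28.578744
  t = 1.5000: CF_t = 31.000000, DF = 0.885161, PV = 27.439985
  t = 2.0000: CF_t = 31.000000, DF = 0.849890, PV = 26.346601
  t = 2.5000: CF_t = 31.000000, DF = 0.816025, PV = 25.296785
  t = 3.0000: CF_t = 31.000000, DF = 0.783510, PV = 24.288799
  t = 3.5000: CF_t = 31.000000, DF = 0.752290, PV = 23.320979
  t = 4.0000: CF_t = 31.000000, DF = 0.722314, PV = 22.391722
  t = 4.5000: CF_t = 31.000000, DF = 0.693532, PV = 21.499493
  t = 5.0000: CF_t = 1031.000000, DF = 0.665897, PV = 686.540121
Price P = sum_t PV_t = 915.467993
Macaulay numerator sum_t t * PV_t:
  t * PV_t at t = 0.5000: 14.882381
  t * PV_t at t = 1.0000: 28.578744
  t * PV_t at t = 1.5000: 41.159978
  t * PV_t at t = 2.0000: 52.693202
  t * PV_t at t = 2.5000: 63.241961
  t * PV_t at t = 3.0000: 72.866398
  t * PV_t at t = 3.5000: 81.623426
  t * PV_t at t = 4.0000: 89.566889
  t * PV_t at t = 4.5000: 96.747720
  t * PV_t at t = 5.0000: 3432.700607
Macaulay duration D = (sum_t t * PV_t) / P = 3974.061307 / 915.467993 = 4.341016


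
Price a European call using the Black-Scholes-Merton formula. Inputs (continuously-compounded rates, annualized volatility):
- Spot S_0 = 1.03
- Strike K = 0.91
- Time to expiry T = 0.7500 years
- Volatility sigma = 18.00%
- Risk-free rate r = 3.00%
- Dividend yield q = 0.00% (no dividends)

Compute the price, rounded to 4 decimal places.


d1 = (ln(S/K) + (r - q + 0.5*sigma^2) * T) / (sigma * sqrt(T)) = 1.01690295
d2 = d1 - sigma * sqrt(T) = 0.86101838
exp(-rT) = 0.97775124; exp(-qT) = 1.00000000
C = S_0 * exp(-qT) * N(d1) - K * exp(-rT) * N(d2)
N(d1) = 0.84540020; N(d2) = 0.80538604
C = 1.0300 * 1.00000000 * 0.84540020 - 0.9100 * 0.97775124 * 0.80538604 = 0.1542

Answer: Price = 0.1542


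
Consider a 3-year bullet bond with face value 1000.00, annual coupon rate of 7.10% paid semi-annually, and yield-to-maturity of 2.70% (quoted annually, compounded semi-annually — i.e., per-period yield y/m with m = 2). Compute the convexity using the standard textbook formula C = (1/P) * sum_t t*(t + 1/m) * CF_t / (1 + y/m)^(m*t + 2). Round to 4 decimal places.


Answer: Convexity = 9.1831

Derivation:
Coupon per period c = face * coupon_rate / m = 35.500000
Periods per year m = 2; per-period yield y/m = 0.013500
Number of cashflows N = 6
Cashflows (t years, CF_t, discount factor 1/(1+y/m)^(m*t), PV):
  t = 0.5000: CF_t = 35.500000, DF = 0.986680, PV = 35.027134
  t = 1.0000: CF_t = 35.500000, DF = 0.973537, PV = 34.560566
  t = 1.5000: CF_t = 35.500000, DF = 0.960569, PV = 34.100213
  t = 2.0000: CF_t = 35.500000, DF = 0.947774, PV = 33.645992
  t = 2.5000: CF_t = 35.500000, DF = 0.935150, PV = 33.197822
  t = 3.0000: CF_t = 1035.500000, DF = 0.922694, PV = 955.449165
Price P = sum_t PV_t = 1125.980892
Convexity numerator sum_t t*(t + 1/m) * CF_t / (1+y/m)^(m*t + 2):
  t = 0.5000: term = 17.050107
  t = 1.0000: term = 50.468988
  t = 1.5000: term = 99.593465
  t = 2.0000: term = 163.778104
  t = 2.5000: term = 242.394826
  t = 3.0000: term = 9766.734412
Convexity = (1/P) * sum = 10340.019902 / 1125.980892 = 9.183122


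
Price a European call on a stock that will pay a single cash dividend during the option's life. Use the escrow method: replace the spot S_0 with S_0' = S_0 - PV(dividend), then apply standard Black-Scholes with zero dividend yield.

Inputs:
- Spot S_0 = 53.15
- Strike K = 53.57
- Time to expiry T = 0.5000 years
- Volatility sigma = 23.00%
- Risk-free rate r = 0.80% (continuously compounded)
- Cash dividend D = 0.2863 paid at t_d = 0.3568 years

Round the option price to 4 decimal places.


PV(D) = D * exp(-r * t_d) = 0.2863 * 0.99714967 = 0.28548395
S_0' = S_0 - PV(D) = 53.1500 - 0.28548395 = 52.86451605
d1 = (ln(S_0'/K) + (r + sigma^2/2)*T) / (sigma*sqrt(T)) = 0.02439906
d2 = d1 - sigma*sqrt(T) = -0.13823550
exp(-rT) = 0.99600799
N(d1) = 0.50973285; N(d2) = 0.44502715
C = S_0' * N(d1) - K * exp(-rT) * N(d2) = 52.86451605 * 0.50973285 - 53.5700 * 0.99600799 * 0.44502715 = 3.2018

Answer: Price = 3.2018


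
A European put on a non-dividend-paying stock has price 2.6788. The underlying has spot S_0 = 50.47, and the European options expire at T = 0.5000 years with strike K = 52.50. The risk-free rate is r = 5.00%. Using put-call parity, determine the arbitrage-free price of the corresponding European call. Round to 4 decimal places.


Answer: Call price = 1.9450

Derivation:
Put-call parity: C - P = S_0 * exp(-qT) - K * exp(-rT).
S_0 * exp(-qT) = 50.4700 * 1.00000000 = 50.47000000
K * exp(-rT) = 52.5000 * 0.97530991 = 51.20377038
C = P + S*exp(-qT) - K*exp(-rT)
C = 2.6788 + 50.47000000 - 51.20377038 = 1.9450


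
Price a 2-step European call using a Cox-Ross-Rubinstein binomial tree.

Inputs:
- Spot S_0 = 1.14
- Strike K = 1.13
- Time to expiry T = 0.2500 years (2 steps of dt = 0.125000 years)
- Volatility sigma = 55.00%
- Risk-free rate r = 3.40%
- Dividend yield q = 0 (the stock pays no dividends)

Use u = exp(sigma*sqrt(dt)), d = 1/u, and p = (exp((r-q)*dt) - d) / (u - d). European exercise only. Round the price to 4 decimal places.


Answer: Price = V(0,0) = 0.1220

Derivation:
dt = T/N = 0.125000
u = exp(sigma*sqrt(dt)) = 1.214648; d = 1/u = 0.823284
p = (exp((r-q)*dt) - d) / (u - d) = 0.462422
Discount per step: exp(-r*dt) = 0.995759
Stock lattice S(k, i) with i counting down-moves:
  k=0: S(0,0) = 1.1400
  k=1: S(1,0) = 1.3847; S(1,1) = 0.9385
  k=2: S(2,0) = 1.6819; S(2,1) = 1.1400; S(2,2) = 0.7727
Terminal payoffs V(N, i) = max(S_T - K, 0):
  V(2,0) = 0.551922; V(2,1) = 0.010000; V(2,2) = 0.000000
Backward induction: V(k, i) = exp(-r*dt) * [p * V(k+1, i) + (1-p) * V(k+1, i+1)].
  V(1,0) = exp(-r*dt) * [p*0.551922 + (1-p)*0.010000] = 0.259491
  V(1,1) = exp(-r*dt) * [p*0.010000 + (1-p)*0.000000] = 0.004605
  V(0,0) = exp(-r*dt) * [p*0.259491 + (1-p)*0.004605] = 0.121950


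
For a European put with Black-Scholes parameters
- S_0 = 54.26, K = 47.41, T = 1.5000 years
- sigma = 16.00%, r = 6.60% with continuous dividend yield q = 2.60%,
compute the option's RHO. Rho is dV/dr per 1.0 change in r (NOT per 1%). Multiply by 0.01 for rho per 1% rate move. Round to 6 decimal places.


d1 = 1.0928507200; d2 = 0.8968915405
phi(d1) = 0.2195665548; exp(-qT) = 0.9617507091; exp(-rT) = 0.9057427080
N(-d2) = 0.1848883973
Rho = -K*T*exp(-rT)*N(-d2) = -47.4100 * 1.5000 * 0.9057427080 * 0.1848883973 = -11.909012

Answer: Rho = -11.909012


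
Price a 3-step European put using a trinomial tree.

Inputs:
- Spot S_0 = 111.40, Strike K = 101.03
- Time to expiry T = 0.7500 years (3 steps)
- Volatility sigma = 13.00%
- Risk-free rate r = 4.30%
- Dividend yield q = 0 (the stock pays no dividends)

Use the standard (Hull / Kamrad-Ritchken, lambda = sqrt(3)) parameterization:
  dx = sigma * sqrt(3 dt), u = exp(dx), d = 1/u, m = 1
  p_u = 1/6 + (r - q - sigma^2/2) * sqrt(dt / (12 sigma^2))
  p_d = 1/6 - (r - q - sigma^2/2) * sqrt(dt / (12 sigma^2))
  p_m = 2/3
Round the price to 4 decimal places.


Answer: Price = V(0,0) = 0.6912

Derivation:
dt = T/N = 0.250000; dx = sigma*sqrt(3*dt) = 0.112583
u = exp(dx) = 1.119165; d = 1/u = 0.893523
p_u = 0.205027, p_m = 0.666667, p_d = 0.128306
Discount per step: exp(-r*dt) = 0.989308
Stock lattice S(k, j) with j the centered position index:
  k=0: S(0,+0) = 111.4000
  k=1: S(1,-1) = 99.5385; S(1,+0) = 111.4000; S(1,+1) = 124.6750
  k=2: S(2,-2) = 88.9399; S(2,-1) = 99.5385; S(2,+0) = 111.4000; S(2,+1) = 124.6750; S(2,+2) = 139.5320
  k=3: S(3,-3) = 79.4698; S(3,-2) = 88.9399; S(3,-1) = 99.5385; S(3,+0) = 111.4000; S(3,+1) = 124.6750; S(3,+2) = 139.5320; S(3,+3) = 156.1594
Terminal payoffs V(N, j) = max(K - S_T, 0):
  V(3,-3) = 21.560173; V(3,-2) = 12.090112; V(3,-1) = 1.491548; V(3,+0) = 0.000000; V(3,+1) = 0.000000; V(3,+2) = 0.000000; V(3,+3) = 0.000000
Backward induction: V(k, j) = exp(-r*dt) * [p_u * V(k+1, j+1) + p_m * V(k+1, j) + p_d * V(k+1, j-1)]
  V(2,-2) = exp(-r*dt) * [p_u*1.491548 + p_m*12.090112 + p_d*21.560173] = 11.013156
  V(2,-1) = exp(-r*dt) * [p_u*0.000000 + p_m*1.491548 + p_d*12.090112] = 2.518383
  V(2,+0) = exp(-r*dt) * [p_u*0.000000 + p_m*0.000000 + p_d*1.491548] = 0.189329
  V(2,+1) = exp(-r*dt) * [p_u*0.000000 + p_m*0.000000 + p_d*0.000000] = 0.000000
  V(2,+2) = exp(-r*dt) * [p_u*0.000000 + p_m*0.000000 + p_d*0.000000] = 0.000000
  V(1,-1) = exp(-r*dt) * [p_u*0.189329 + p_m*2.518383 + p_d*11.013156] = 3.097319
  V(1,+0) = exp(-r*dt) * [p_u*0.000000 + p_m*0.189329 + p_d*2.518383] = 0.444539
  V(1,+1) = exp(-r*dt) * [p_u*0.000000 + p_m*0.000000 + p_d*0.189329] = 0.024032
  V(0,+0) = exp(-r*dt) * [p_u*0.024032 + p_m*0.444539 + p_d*3.097319] = 0.691221
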